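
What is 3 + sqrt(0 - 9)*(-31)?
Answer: 3 - 93*I ≈ 3.0 - 93.0*I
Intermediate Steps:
3 + sqrt(0 - 9)*(-31) = 3 + sqrt(-9)*(-31) = 3 + (3*I)*(-31) = 3 - 93*I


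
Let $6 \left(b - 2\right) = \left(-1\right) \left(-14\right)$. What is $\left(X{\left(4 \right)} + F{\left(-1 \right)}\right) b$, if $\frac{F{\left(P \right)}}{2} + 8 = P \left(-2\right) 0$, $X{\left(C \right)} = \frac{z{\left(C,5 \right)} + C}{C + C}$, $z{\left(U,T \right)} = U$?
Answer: $-65$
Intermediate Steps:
$b = \frac{13}{3}$ ($b = 2 + \frac{\left(-1\right) \left(-14\right)}{6} = 2 + \frac{1}{6} \cdot 14 = 2 + \frac{7}{3} = \frac{13}{3} \approx 4.3333$)
$X{\left(C \right)} = 1$ ($X{\left(C \right)} = \frac{C + C}{C + C} = \frac{2 C}{2 C} = 2 C \frac{1}{2 C} = 1$)
$F{\left(P \right)} = -16$ ($F{\left(P \right)} = -16 + 2 P \left(-2\right) 0 = -16 + 2 - 2 P 0 = -16 + 2 \cdot 0 = -16 + 0 = -16$)
$\left(X{\left(4 \right)} + F{\left(-1 \right)}\right) b = \left(1 - 16\right) \frac{13}{3} = \left(-15\right) \frac{13}{3} = -65$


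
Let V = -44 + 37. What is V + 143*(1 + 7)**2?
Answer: 9145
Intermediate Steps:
V = -7
V + 143*(1 + 7)**2 = -7 + 143*(1 + 7)**2 = -7 + 143*8**2 = -7 + 143*64 = -7 + 9152 = 9145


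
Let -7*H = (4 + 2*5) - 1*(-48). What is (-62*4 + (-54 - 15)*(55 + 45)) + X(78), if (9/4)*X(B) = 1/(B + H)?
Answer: -7784165/1089 ≈ -7148.0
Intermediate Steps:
H = -62/7 (H = -((4 + 2*5) - 1*(-48))/7 = -((4 + 10) + 48)/7 = -(14 + 48)/7 = -1/7*62 = -62/7 ≈ -8.8571)
X(B) = 4/(9*(-62/7 + B)) (X(B) = 4/(9*(B - 62/7)) = 4/(9*(-62/7 + B)))
(-62*4 + (-54 - 15)*(55 + 45)) + X(78) = (-62*4 + (-54 - 15)*(55 + 45)) + 28/(9*(-62 + 7*78)) = (-248 - 69*100) + 28/(9*(-62 + 546)) = (-248 - 6900) + (28/9)/484 = -7148 + (28/9)*(1/484) = -7148 + 7/1089 = -7784165/1089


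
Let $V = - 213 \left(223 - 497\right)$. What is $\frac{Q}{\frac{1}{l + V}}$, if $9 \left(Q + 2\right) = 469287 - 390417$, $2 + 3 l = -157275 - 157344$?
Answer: $- \frac{3667537940}{9} \approx -4.075 \cdot 10^{8}$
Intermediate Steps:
$l = - \frac{314621}{3}$ ($l = - \frac{2}{3} + \frac{-157275 - 157344}{3} = - \frac{2}{3} + \frac{1}{3} \left(-314619\right) = - \frac{2}{3} - 104873 = - \frac{314621}{3} \approx -1.0487 \cdot 10^{5}$)
$V = 58362$ ($V = \left(-213\right) \left(-274\right) = 58362$)
$Q = \frac{26284}{3}$ ($Q = -2 + \frac{469287 - 390417}{9} = -2 + \frac{1}{9} \cdot 78870 = -2 + \frac{26290}{3} = \frac{26284}{3} \approx 8761.3$)
$\frac{Q}{\frac{1}{l + V}} = \frac{26284}{3 \frac{1}{- \frac{314621}{3} + 58362}} = \frac{26284}{3 \frac{1}{- \frac{139535}{3}}} = \frac{26284}{3 \left(- \frac{3}{139535}\right)} = \frac{26284}{3} \left(- \frac{139535}{3}\right) = - \frac{3667537940}{9}$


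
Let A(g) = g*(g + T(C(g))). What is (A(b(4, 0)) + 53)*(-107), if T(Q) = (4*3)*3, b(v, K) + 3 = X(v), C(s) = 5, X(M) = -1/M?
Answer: 91485/16 ≈ 5717.8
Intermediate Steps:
b(v, K) = -3 - 1/v
T(Q) = 36 (T(Q) = 12*3 = 36)
A(g) = g*(36 + g) (A(g) = g*(g + 36) = g*(36 + g))
(A(b(4, 0)) + 53)*(-107) = ((-3 - 1/4)*(36 + (-3 - 1/4)) + 53)*(-107) = ((-3 - 1*¼)*(36 + (-3 - 1*¼)) + 53)*(-107) = ((-3 - ¼)*(36 + (-3 - ¼)) + 53)*(-107) = (-13*(36 - 13/4)/4 + 53)*(-107) = (-13/4*131/4 + 53)*(-107) = (-1703/16 + 53)*(-107) = -855/16*(-107) = 91485/16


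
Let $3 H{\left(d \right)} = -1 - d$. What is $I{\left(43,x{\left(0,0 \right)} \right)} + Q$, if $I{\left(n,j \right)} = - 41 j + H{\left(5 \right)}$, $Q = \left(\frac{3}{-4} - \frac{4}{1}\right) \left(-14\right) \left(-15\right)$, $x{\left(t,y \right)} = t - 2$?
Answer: $- \frac{1835}{2} \approx -917.5$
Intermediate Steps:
$x{\left(t,y \right)} = -2 + t$
$H{\left(d \right)} = - \frac{1}{3} - \frac{d}{3}$ ($H{\left(d \right)} = \frac{-1 - d}{3} = - \frac{1}{3} - \frac{d}{3}$)
$Q = - \frac{1995}{2}$ ($Q = \left(3 \left(- \frac{1}{4}\right) - 4\right) \left(-14\right) \left(-15\right) = \left(- \frac{3}{4} - 4\right) \left(-14\right) \left(-15\right) = \left(- \frac{19}{4}\right) \left(-14\right) \left(-15\right) = \frac{133}{2} \left(-15\right) = - \frac{1995}{2} \approx -997.5$)
$I{\left(n,j \right)} = -2 - 41 j$ ($I{\left(n,j \right)} = - 41 j - 2 = -2 - 41 j$)
$I{\left(43,x{\left(0,0 \right)} \right)} + Q = \left(-2 - 41 \left(-2 + 0\right)\right) - \frac{1995}{2} = \left(-2 - -82\right) - \frac{1995}{2} = \left(-2 + 82\right) - \frac{1995}{2} = 80 - \frac{1995}{2} = - \frac{1835}{2}$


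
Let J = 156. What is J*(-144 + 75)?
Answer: -10764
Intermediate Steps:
J*(-144 + 75) = 156*(-144 + 75) = 156*(-69) = -10764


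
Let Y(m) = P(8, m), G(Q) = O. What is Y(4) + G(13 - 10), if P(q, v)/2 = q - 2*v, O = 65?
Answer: 65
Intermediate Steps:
G(Q) = 65
P(q, v) = -4*v + 2*q (P(q, v) = 2*(q - 2*v) = -4*v + 2*q)
Y(m) = 16 - 4*m (Y(m) = -4*m + 2*8 = -4*m + 16 = 16 - 4*m)
Y(4) + G(13 - 10) = (16 - 4*4) + 65 = (16 - 16) + 65 = 0 + 65 = 65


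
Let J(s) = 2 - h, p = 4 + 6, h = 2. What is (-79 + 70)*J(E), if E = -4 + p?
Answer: 0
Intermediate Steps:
p = 10
E = 6 (E = -4 + 10 = 6)
J(s) = 0 (J(s) = 2 - 1*2 = 2 - 2 = 0)
(-79 + 70)*J(E) = (-79 + 70)*0 = -9*0 = 0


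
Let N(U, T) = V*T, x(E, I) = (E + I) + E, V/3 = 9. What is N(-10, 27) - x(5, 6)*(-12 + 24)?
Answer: 537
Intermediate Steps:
V = 27 (V = 3*9 = 27)
x(E, I) = I + 2*E
N(U, T) = 27*T
N(-10, 27) - x(5, 6)*(-12 + 24) = 27*27 - (6 + 2*5)*(-12 + 24) = 729 - (6 + 10)*12 = 729 - 16*12 = 729 - 1*192 = 729 - 192 = 537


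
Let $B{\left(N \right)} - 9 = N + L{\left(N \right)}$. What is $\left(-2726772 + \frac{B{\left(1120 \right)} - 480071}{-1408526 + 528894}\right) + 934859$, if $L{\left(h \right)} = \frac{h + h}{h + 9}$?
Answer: $- \frac{889778186679393}{496552264} \approx -1.7919 \cdot 10^{6}$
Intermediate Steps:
$L{\left(h \right)} = \frac{2 h}{9 + h}$
$B{\left(N \right)} = 9 + N + \frac{2 N}{9 + N}$ ($B{\left(N \right)} = 9 + \left(N + \frac{2 N}{9 + N}\right) = 9 + N + \frac{2 N}{9 + N}$)
$\left(-2726772 + \frac{B{\left(1120 \right)} - 480071}{-1408526 + 528894}\right) + 934859 = \left(-2726772 + \frac{\left(9 + 1120 + 2 \cdot 1120 \frac{1}{9 + 1120}\right) - 480071}{-1408526 + 528894}\right) + 934859 = \left(-2726772 + \frac{\left(9 + 1120 + 2 \cdot 1120 \cdot \frac{1}{1129}\right) - 480071}{-879632}\right) + 934859 = \left(-2726772 + \left(\left(9 + 1120 + 2 \cdot 1120 \cdot \frac{1}{1129}\right) - 480071\right) \left(- \frac{1}{879632}\right)\right) + 934859 = \left(-2726772 + \left(\left(9 + 1120 + \frac{2240}{1129}\right) - 480071\right) \left(- \frac{1}{879632}\right)\right) + 934859 = \left(-2726772 + \left(\frac{1276881}{1129} - 480071\right) \left(- \frac{1}{879632}\right)\right) + 934859 = \left(-2726772 - - \frac{270361639}{496552264}\right) + 934859 = \left(-2726772 + \frac{270361639}{496552264}\right) + 934859 = - \frac{1353984539650169}{496552264} + 934859 = - \frac{889778186679393}{496552264}$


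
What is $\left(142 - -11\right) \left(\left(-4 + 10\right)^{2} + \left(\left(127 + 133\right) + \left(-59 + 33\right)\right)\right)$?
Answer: $41310$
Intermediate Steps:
$\left(142 - -11\right) \left(\left(-4 + 10\right)^{2} + \left(\left(127 + 133\right) + \left(-59 + 33\right)\right)\right) = \left(142 + 11\right) \left(6^{2} + \left(260 - 26\right)\right) = 153 \left(36 + 234\right) = 153 \cdot 270 = 41310$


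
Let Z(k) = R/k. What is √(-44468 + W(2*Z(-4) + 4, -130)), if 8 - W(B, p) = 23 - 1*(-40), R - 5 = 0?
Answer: 3*I*√4947 ≈ 211.0*I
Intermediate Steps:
R = 5 (R = 5 + 0 = 5)
Z(k) = 5/k
W(B, p) = -55 (W(B, p) = 8 - (23 - 1*(-40)) = 8 - (23 + 40) = 8 - 1*63 = 8 - 63 = -55)
√(-44468 + W(2*Z(-4) + 4, -130)) = √(-44468 - 55) = √(-44523) = 3*I*√4947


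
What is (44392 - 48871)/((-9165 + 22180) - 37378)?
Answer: 1493/8121 ≈ 0.18384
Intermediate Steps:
(44392 - 48871)/((-9165 + 22180) - 37378) = -4479/(13015 - 37378) = -4479/(-24363) = -4479*(-1/24363) = 1493/8121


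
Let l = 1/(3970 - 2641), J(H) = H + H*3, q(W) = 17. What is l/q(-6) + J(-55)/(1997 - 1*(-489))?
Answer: -225817/2553009 ≈ -0.088451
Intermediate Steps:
J(H) = 4*H (J(H) = H + 3*H = 4*H)
l = 1/1329 ≈ 0.00075245
l/q(-6) + J(-55)/(1997 - 1*(-489)) = (1/1329)/17 + (4*(-55))/(1997 - 1*(-489)) = (1/1329)*(1/17) - 220/(1997 + 489) = 1/22593 - 220/2486 = 1/22593 - 220*1/2486 = 1/22593 - 10/113 = -225817/2553009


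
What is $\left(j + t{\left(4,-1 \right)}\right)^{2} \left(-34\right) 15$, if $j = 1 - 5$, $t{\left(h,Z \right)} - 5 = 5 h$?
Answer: $-224910$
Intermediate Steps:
$t{\left(h,Z \right)} = 5 + 5 h$
$j = -4$
$\left(j + t{\left(4,-1 \right)}\right)^{2} \left(-34\right) 15 = \left(-4 + \left(5 + 5 \cdot 4\right)\right)^{2} \left(-34\right) 15 = \left(-4 + \left(5 + 20\right)\right)^{2} \left(-34\right) 15 = \left(-4 + 25\right)^{2} \left(-34\right) 15 = 21^{2} \left(-34\right) 15 = 441 \left(-34\right) 15 = \left(-14994\right) 15 = -224910$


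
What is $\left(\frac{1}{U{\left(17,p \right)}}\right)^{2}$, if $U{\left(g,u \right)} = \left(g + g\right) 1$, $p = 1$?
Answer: $\frac{1}{1156} \approx 0.00086505$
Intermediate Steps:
$U{\left(g,u \right)} = 2 g$ ($U{\left(g,u \right)} = 2 g 1 = 2 g$)
$\left(\frac{1}{U{\left(17,p \right)}}\right)^{2} = \left(\frac{1}{2 \cdot 17}\right)^{2} = \left(\frac{1}{34}\right)^{2} = \frac{1}{1156}$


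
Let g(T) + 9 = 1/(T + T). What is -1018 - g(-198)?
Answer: -399563/396 ≈ -1009.0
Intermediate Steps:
g(T) = -9 + 1/(2*T) (g(T) = -9 + 1/(T + T) = -9 + 1/(2*T))
-1018 - g(-198) = -1018 - (-9 + (½)/(-198)) = -1018 - (-9 + (½)*(-1/198)) = -1018 - (-9 - 1/396) = -1018 - 1*(-3565/396) = -1018 + 3565/396 = -399563/396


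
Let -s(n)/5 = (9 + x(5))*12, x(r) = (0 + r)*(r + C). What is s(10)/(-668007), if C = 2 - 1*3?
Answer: 580/222669 ≈ 0.0026048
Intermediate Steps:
C = -1 (C = 2 - 3 = -1)
x(r) = r*(-1 + r) (x(r) = (0 + r)*(r - 1) = r*(-1 + r))
s(n) = -1740 (s(n) = -5*(9 + 5*(-1 + 5))*12 = -5*(9 + 5*4)*12 = -5*(9 + 20)*12 = -145*12 = -5*348 = -1740)
s(10)/(-668007) = -1740/(-668007) = -1740*(-1/668007) = 580/222669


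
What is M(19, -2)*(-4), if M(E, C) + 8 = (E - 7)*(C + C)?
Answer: 224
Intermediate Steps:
M(E, C) = -8 + 2*C*(-7 + E) (M(E, C) = -8 + (E - 7)*(C + C) = -8 + (-7 + E)*(2*C) = -8 + 2*C*(-7 + E))
M(19, -2)*(-4) = (-8 - 14*(-2) + 2*(-2)*19)*(-4) = (-8 + 28 - 76)*(-4) = -56*(-4) = 224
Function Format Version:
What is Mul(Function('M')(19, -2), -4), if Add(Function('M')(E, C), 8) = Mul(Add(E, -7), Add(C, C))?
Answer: 224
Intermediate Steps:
Function('M')(E, C) = Add(-8, Mul(2, C, Add(-7, E))) (Function('M')(E, C) = Add(-8, Mul(Add(E, -7), Add(C, C))) = Add(-8, Mul(Add(-7, E), Mul(2, C))) = Add(-8, Mul(2, C, Add(-7, E))))
Mul(Function('M')(19, -2), -4) = Mul(Add(-8, Mul(-14, -2), Mul(2, -2, 19)), -4) = Mul(Add(-8, 28, -76), -4) = Mul(-56, -4) = 224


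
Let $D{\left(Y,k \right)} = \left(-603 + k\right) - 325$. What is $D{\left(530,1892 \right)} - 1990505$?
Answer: $-1989541$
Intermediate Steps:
$D{\left(Y,k \right)} = -928 + k$
$D{\left(530,1892 \right)} - 1990505 = \left(-928 + 1892\right) - 1990505 = 964 - 1990505 = -1989541$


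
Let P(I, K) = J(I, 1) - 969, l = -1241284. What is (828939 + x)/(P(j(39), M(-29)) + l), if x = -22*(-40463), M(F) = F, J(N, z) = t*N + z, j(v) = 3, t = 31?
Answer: -1719125/1242159 ≈ -1.3840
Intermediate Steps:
J(N, z) = z + 31*N (J(N, z) = 31*N + z = z + 31*N)
x = 890186
P(I, K) = -968 + 31*I (P(I, K) = (1 + 31*I) - 969 = -968 + 31*I)
(828939 + x)/(P(j(39), M(-29)) + l) = (828939 + 890186)/((-968 + 31*3) - 1241284) = 1719125/((-968 + 93) - 1241284) = 1719125/(-875 - 1241284) = 1719125/(-1242159) = 1719125*(-1/1242159) = -1719125/1242159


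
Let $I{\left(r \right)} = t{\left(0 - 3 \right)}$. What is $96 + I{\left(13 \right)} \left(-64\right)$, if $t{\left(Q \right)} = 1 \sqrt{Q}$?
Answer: $96 - 64 i \sqrt{3} \approx 96.0 - 110.85 i$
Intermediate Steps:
$t{\left(Q \right)} = \sqrt{Q}$
$I{\left(r \right)} = i \sqrt{3}$ ($I{\left(r \right)} = \sqrt{0 - 3} = \sqrt{-3} = i \sqrt{3}$)
$96 + I{\left(13 \right)} \left(-64\right) = 96 + i \sqrt{3} \left(-64\right) = 96 - 64 i \sqrt{3}$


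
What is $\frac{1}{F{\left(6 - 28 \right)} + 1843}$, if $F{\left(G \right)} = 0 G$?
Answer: $\frac{1}{1843} \approx 0.00054259$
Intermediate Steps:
$F{\left(G \right)} = 0$
$\frac{1}{F{\left(6 - 28 \right)} + 1843} = \frac{1}{0 + 1843} = \frac{1}{1843}$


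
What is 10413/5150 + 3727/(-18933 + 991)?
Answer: 41908999/23100325 ≈ 1.8142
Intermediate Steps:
10413/5150 + 3727/(-18933 + 991) = 10413*(1/5150) + 3727/(-17942) = 10413/5150 + 3727*(-1/17942) = 10413/5150 - 3727/17942 = 41908999/23100325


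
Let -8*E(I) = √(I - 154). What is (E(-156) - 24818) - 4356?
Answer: -29174 - I*√310/8 ≈ -29174.0 - 2.2009*I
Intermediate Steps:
E(I) = -√(-154 + I)/8 (E(I) = -√(I - 154)/8 = -√(-154 + I)/8)
(E(-156) - 24818) - 4356 = (-√(-154 - 156)/8 - 24818) - 4356 = (-I*√310/8 - 24818) - 4356 = (-24818 - I*√310/8) - 4356 = -29174 - I*√310/8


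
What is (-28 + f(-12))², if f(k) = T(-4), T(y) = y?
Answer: 1024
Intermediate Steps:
f(k) = -4
(-28 + f(-12))² = (-28 - 4)² = (-32)² = 1024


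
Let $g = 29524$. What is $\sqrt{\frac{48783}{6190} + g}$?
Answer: $\frac{\sqrt{1131546503170}}{6190} \approx 171.85$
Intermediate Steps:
$\sqrt{\frac{48783}{6190} + g} = \sqrt{\frac{48783}{6190} + 29524} = \sqrt{\frac{182802343}{6190}} = \frac{\sqrt{1131546503170}}{6190}$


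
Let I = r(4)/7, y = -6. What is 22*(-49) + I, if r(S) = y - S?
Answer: -7556/7 ≈ -1079.4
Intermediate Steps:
r(S) = -6 - S
I = -10/7 (I = (-6 - 1*4)/7 = (-6 - 4)*(⅐) = -10*⅐ = -10/7 ≈ -1.4286)
22*(-49) + I = 22*(-49) - 10/7 = -1078 - 10/7 = -7556/7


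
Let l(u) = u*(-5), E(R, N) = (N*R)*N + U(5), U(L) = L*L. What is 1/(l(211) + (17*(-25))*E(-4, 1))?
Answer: -1/9980 ≈ -0.00010020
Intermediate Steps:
U(L) = L²
E(R, N) = 25 + R*N² (E(R, N) = (N*R)*N + 5² = R*N² + 25 = 25 + R*N²)
l(u) = -5*u
1/(l(211) + (17*(-25))*E(-4, 1)) = 1/(-5*211 + (17*(-25))*(25 - 4*1²)) = 1/(-1055 - 425*(25 - 4*1)) = 1/(-1055 - 425*(25 - 4)) = 1/(-1055 - 425*21) = 1/(-1055 - 8925) = 1/(-9980) = -1/9980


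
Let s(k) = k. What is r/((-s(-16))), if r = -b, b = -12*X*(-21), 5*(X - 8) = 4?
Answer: -693/5 ≈ -138.60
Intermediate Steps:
X = 44/5 (X = 8 + (⅕)*4 = 8 + ⅘ = 44/5 ≈ 8.8000)
b = 11088/5 (b = -12*44/5*(-21) = -528/5*(-21) = 11088/5 ≈ 2217.6)
r = -11088/5 (r = -1*11088/5 = -11088/5 ≈ -2217.6)
r/((-s(-16))) = -11088/(5*((-1*(-16)))) = -11088/5/16 = -11088/5*1/16 = -693/5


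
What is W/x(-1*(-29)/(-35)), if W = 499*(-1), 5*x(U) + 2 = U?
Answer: 87325/99 ≈ 882.07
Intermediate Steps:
x(U) = -⅖ + U/5
W = -499
W/x(-1*(-29)/(-35)) = -499/(-⅖ + (-1*(-29)/(-35))/5) = -499/(-⅖ + (29*(-1/35))/5) = -499/(-⅖ + (⅕)*(-29/35)) = -499/(-⅖ - 29/175) = -499/(-99/175) = -499*(-175/99) = 87325/99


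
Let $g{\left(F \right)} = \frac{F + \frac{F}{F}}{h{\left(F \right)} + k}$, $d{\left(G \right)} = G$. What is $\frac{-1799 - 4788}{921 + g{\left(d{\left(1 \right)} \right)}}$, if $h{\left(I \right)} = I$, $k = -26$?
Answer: $- \frac{23525}{3289} \approx -7.1526$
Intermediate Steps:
$g{\left(F \right)} = \frac{1 + F}{-26 + F}$ ($g{\left(F \right)} = \frac{F + \frac{F}{F}}{F - 26} = \frac{F + 1}{-26 + F} = \frac{1 + F}{-26 + F}$)
$\frac{-1799 - 4788}{921 + g{\left(d{\left(1 \right)} \right)}} = \frac{-1799 - 4788}{921 + \frac{1 + 1}{-26 + 1}} = - \frac{6587}{921 + \frac{1}{-25} \cdot 2} = - \frac{6587}{921 - \frac{2}{25}} = - \frac{6587}{\frac{23023}{25}} = \left(-6587\right) \frac{25}{23023} = - \frac{23525}{3289}$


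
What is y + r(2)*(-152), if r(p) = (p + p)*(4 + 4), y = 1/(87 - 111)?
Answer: -116737/24 ≈ -4864.0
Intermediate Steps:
y = -1/24 (y = 1/(-24) = -1/24 ≈ -0.041667)
r(p) = 16*p (r(p) = (2*p)*8 = 16*p)
y + r(2)*(-152) = -1/24 + (16*2)*(-152) = -1/24 + 32*(-152) = -1/24 - 4864 = -116737/24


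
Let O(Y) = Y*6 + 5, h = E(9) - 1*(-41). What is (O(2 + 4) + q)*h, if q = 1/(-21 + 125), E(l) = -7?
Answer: 72505/52 ≈ 1394.3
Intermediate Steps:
h = 34 (h = -7 - 1*(-41) = -7 + 41 = 34)
q = 1/104 ≈ 0.0096154
O(Y) = 5 + 6*Y (O(Y) = 6*Y + 5 = 5 + 6*Y)
(O(2 + 4) + q)*h = ((5 + 6*(2 + 4)) + 1/104)*34 = ((5 + 6*6) + 1/104)*34 = ((5 + 36) + 1/104)*34 = (41 + 1/104)*34 = (4265/104)*34 = 72505/52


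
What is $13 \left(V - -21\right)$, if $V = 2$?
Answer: $299$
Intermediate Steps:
$13 \left(V - -21\right) = 13 \left(2 - -21\right) = 13 \left(2 + 21\right) = 13 \cdot 23 = 299$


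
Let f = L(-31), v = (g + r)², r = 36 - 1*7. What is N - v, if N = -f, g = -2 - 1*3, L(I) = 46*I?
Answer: 850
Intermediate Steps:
r = 29 (r = 36 - 7 = 29)
g = -5 (g = -2 - 3 = -5)
v = 576 (v = (-5 + 29)² = 24² = 576)
f = -1426 (f = 46*(-31) = -1426)
N = 1426 (N = -1*(-1426) = 1426)
N - v = 1426 - 1*576 = 1426 - 576 = 850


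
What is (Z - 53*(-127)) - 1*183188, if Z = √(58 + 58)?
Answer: -176457 + 2*√29 ≈ -1.7645e+5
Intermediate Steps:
Z = 2*√29 (Z = √116 = 2*√29 ≈ 10.770)
(Z - 53*(-127)) - 1*183188 = (2*√29 - 53*(-127)) - 1*183188 = (2*√29 + 6731) - 183188 = (6731 + 2*√29) - 183188 = -176457 + 2*√29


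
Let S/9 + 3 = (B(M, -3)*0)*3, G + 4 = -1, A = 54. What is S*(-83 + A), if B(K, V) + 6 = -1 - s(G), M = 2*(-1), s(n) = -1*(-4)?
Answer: 783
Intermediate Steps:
G = -5 (G = -4 - 1 = -5)
s(n) = 4
M = -2
B(K, V) = -11 (B(K, V) = -6 + (-1 - 1*4) = -6 + (-1 - 4) = -6 - 5 = -11)
S = -27 (S = -27 + 9*(-11*0*3) = -27 + 9*(0*3) = -27 + 9*0 = -27 + 0 = -27)
S*(-83 + A) = -27*(-83 + 54) = -27*(-29) = 783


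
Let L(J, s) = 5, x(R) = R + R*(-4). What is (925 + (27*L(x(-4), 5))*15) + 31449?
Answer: 34399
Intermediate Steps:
x(R) = -3*R (x(R) = R - 4*R = -3*R)
(925 + (27*L(x(-4), 5))*15) + 31449 = (925 + (27*5)*15) + 31449 = (925 + 135*15) + 31449 = (925 + 2025) + 31449 = 2950 + 31449 = 34399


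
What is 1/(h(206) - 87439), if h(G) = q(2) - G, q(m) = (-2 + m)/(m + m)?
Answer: -1/87645 ≈ -1.1410e-5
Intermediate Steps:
q(m) = (-2 + m)/(2*m) (q(m) = (-2 + m)/((2*m)) = (-2 + m)*(1/(2*m)) = (-2 + m)/(2*m))
h(G) = -G (h(G) = (½)*(-2 + 2)/2 - G = (½)*(½)*0 - G = 0 - G = -G)
1/(h(206) - 87439) = 1/(-1*206 - 87439) = 1/(-206 - 87439) = 1/(-87645) = -1/87645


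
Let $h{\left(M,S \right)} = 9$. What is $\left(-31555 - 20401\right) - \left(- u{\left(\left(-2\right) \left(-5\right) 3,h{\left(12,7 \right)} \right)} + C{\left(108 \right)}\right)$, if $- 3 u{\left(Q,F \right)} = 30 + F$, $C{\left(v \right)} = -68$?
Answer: $-51901$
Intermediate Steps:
$u{\left(Q,F \right)} = -10 - \frac{F}{3}$ ($u{\left(Q,F \right)} = - \frac{30 + F}{3} = -10 - \frac{F}{3}$)
$\left(-31555 - 20401\right) - \left(- u{\left(\left(-2\right) \left(-5\right) 3,h{\left(12,7 \right)} \right)} + C{\left(108 \right)}\right) = \left(-31555 - 20401\right) - -55 = -51956 + \left(\left(-10 - 3\right) + 68\right) = -51956 + \left(-13 + 68\right) = -51956 + 55 = -51901$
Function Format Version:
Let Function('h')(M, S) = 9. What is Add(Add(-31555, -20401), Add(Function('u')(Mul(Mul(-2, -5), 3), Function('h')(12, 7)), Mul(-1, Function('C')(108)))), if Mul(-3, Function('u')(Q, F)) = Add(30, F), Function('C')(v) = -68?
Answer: -51901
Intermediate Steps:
Function('u')(Q, F) = Add(-10, Mul(Rational(-1, 3), F)) (Function('u')(Q, F) = Mul(Rational(-1, 3), Add(30, F)) = Add(-10, Mul(Rational(-1, 3), F)))
Add(Add(-31555, -20401), Add(Function('u')(Mul(Mul(-2, -5), 3), Function('h')(12, 7)), Mul(-1, Function('C')(108)))) = Add(Add(-31555, -20401), Add(Add(-10, Mul(Rational(-1, 3), 9)), Mul(-1, -68))) = Add(-51956, Add(Add(-10, -3), 68)) = Add(-51956, Add(-13, 68)) = Add(-51956, 55) = -51901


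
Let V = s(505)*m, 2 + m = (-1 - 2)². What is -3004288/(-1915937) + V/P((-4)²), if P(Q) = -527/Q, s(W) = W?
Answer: -106782136944/1009698799 ≈ -105.76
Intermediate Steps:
m = 7 (m = -2 + (-1 - 2)² = -2 + (-3)² = -2 + 9 = 7)
V = 3535 (V = 505*7 = 3535)
-3004288/(-1915937) + V/P((-4)²) = -3004288/(-1915937) + 3535/((-527/((-4)²))) = -3004288*(-1/1915937) + 3535/((-527/16)) = 3004288/1915937 + 3535/((-527*1/16)) = 3004288/1915937 + 3535/(-527/16) = 3004288/1915937 + 3535*(-16/527) = 3004288/1915937 - 56560/527 = -106782136944/1009698799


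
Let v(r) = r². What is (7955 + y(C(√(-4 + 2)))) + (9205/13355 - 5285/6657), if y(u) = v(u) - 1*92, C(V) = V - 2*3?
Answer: 20059069723/2540121 - 12*I*√2 ≈ 7896.9 - 16.971*I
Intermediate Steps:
C(V) = -6 + V (C(V) = V - 6 = -6 + V)
y(u) = -92 + u² (y(u) = u² - 1*92 = u² - 92 = -92 + u²)
(7955 + y(C(√(-4 + 2)))) + (9205/13355 - 5285/6657) = (7955 + (-92 + (-6 + √(-4 + 2))²)) + (9205/13355 - 5285/6657) = (7955 + (-92 + (-6 + √(-2))²)) + (9205*(1/13355) - 5285*1/6657) = (7955 + (-92 + (-6 + I*√2)²)) + (1841/2671 - 755/951) = (7863 + (-6 + I*√2)²) - 265814/2540121 = 19972705609/2540121 + (-6 + I*√2)²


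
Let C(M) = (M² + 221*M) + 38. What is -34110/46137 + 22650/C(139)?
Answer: -15789465/55010683 ≈ -0.28703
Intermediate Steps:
C(M) = 38 + M² + 221*M
-34110/46137 + 22650/C(139) = -34110/46137 + 22650/(38 + 139² + 221*139) = -34110*1/46137 + 22650/(38 + 19321 + 30719) = -11370/15379 + 22650/50078 = -11370/15379 + 22650*(1/50078) = -11370/15379 + 11325/25039 = -15789465/55010683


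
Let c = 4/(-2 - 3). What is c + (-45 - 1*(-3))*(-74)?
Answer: 15536/5 ≈ 3107.2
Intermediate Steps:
c = -⅘ (c = 4/(-5) = -⅕*4 = -⅘ ≈ -0.80000)
c + (-45 - 1*(-3))*(-74) = -⅘ + (-45 - 1*(-3))*(-74) = -⅘ + (-45 + 3)*(-74) = -⅘ - 42*(-74) = -⅘ + 3108 = 15536/5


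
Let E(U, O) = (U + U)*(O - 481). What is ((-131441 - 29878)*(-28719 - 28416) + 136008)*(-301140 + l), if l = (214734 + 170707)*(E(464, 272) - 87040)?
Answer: -998268193188597482676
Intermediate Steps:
E(U, O) = 2*U*(-481 + O) (E(U, O) = (2*U)*(-481 + O) = 2*U*(-481 + O))
l = -108305837472 (l = (214734 + 170707)*(2*464*(-481 + 272) - 87040) = 385441*(2*464*(-209) - 87040) = 385441*(-193952 - 87040) = 385441*(-280992) = -108305837472)
((-131441 - 29878)*(-28719 - 28416) + 136008)*(-301140 + l) = ((-131441 - 29878)*(-28719 - 28416) + 136008)*(-301140 - 108305837472) = (-161319*(-57135) + 136008)*(-108306138612) = (9216961065 + 136008)*(-108306138612) = 9217097073*(-108306138612) = -998268193188597482676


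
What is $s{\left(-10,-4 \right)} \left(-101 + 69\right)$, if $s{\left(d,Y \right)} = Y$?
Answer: $128$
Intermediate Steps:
$s{\left(-10,-4 \right)} \left(-101 + 69\right) = - 4 \left(-101 + 69\right) = \left(-4\right) \left(-32\right) = 128$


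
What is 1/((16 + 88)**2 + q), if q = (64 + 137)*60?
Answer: 1/22876 ≈ 4.3714e-5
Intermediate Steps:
q = 12060 (q = 201*60 = 12060)
1/((16 + 88)**2 + q) = 1/((16 + 88)**2 + 12060) = 1/(104**2 + 12060) = 1/(10816 + 12060) = 1/22876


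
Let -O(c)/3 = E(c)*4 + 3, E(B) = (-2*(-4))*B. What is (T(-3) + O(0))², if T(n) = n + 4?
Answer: 64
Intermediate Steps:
T(n) = 4 + n
E(B) = 8*B
O(c) = -9 - 96*c (O(c) = -3*((8*c)*4 + 3) = -3*(32*c + 3) = -3*(3 + 32*c) = -9 - 96*c)
(T(-3) + O(0))² = ((4 - 3) + (-9 - 96*0))² = (1 + (-9 + 0))² = (1 - 9)² = (-8)² = 64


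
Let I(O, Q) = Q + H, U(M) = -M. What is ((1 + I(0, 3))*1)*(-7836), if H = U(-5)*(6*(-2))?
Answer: 438816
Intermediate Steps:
H = -60 (H = (-1*(-5))*(6*(-2)) = 5*(-12) = -60)
I(O, Q) = -60 + Q (I(O, Q) = Q - 60 = -60 + Q)
((1 + I(0, 3))*1)*(-7836) = ((1 + (-60 + 3))*1)*(-7836) = ((1 - 57)*1)*(-7836) = -56*1*(-7836) = -56*(-7836) = 438816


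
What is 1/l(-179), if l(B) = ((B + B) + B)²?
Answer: 1/288369 ≈ 3.4678e-6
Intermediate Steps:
l(B) = 9*B² (l(B) = (2*B + B)² = (3*B)² = 9*B²)
1/l(-179) = 1/(9*(-179)²) = 1/(9*32041) = 1/288369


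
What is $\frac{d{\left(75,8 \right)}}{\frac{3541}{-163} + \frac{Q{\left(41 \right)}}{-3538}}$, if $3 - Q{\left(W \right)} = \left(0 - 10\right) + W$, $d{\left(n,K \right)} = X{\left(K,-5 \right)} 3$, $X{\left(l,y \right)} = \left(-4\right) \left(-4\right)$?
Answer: $- \frac{4613552}{2087249} \approx -2.2104$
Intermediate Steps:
$X{\left(l,y \right)} = 16$
$d{\left(n,K \right)} = 48$ ($d{\left(n,K \right)} = 16 \cdot 3 = 48$)
$Q{\left(W \right)} = 13 - W$ ($Q{\left(W \right)} = 3 - \left(\left(0 - 10\right) + W\right) = 3 - \left(-10 + W\right) = 13 - W$)
$\frac{d{\left(75,8 \right)}}{\frac{3541}{-163} + \frac{Q{\left(41 \right)}}{-3538}} = \frac{48}{\frac{3541}{-163} + \frac{13 - 41}{-3538}} = \frac{48}{3541 \left(- \frac{1}{163}\right) + \left(13 - 41\right) \left(- \frac{1}{3538}\right)} = \frac{48}{- \frac{3541}{163} - - \frac{14}{1769}} = \frac{48}{- \frac{3541}{163} + \frac{14}{1769}} = \frac{48}{- \frac{6261747}{288347}} = 48 \left(- \frac{288347}{6261747}\right) = - \frac{4613552}{2087249}$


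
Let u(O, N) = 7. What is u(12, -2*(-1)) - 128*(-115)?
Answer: 14727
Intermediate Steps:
u(12, -2*(-1)) - 128*(-115) = 7 - 128*(-115) = 7 + 14720 = 14727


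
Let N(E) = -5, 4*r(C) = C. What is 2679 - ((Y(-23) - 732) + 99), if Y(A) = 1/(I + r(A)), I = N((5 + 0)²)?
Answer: 142420/43 ≈ 3312.1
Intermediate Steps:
r(C) = C/4
I = -5
Y(A) = 1/(-5 + A/4)
2679 - ((Y(-23) - 732) + 99) = 2679 - ((4/(-20 - 23) - 732) + 99) = 2679 - ((4/(-43) - 732) + 99) = 2679 - ((4*(-1/43) - 732) + 99) = 2679 - ((-4/43 - 732) + 99) = 2679 - (-31480/43 + 99) = 2679 - 1*(-27223/43) = 2679 + 27223/43 = 142420/43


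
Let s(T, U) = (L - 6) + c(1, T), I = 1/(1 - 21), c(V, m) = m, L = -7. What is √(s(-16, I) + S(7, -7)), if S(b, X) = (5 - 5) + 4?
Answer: 5*I ≈ 5.0*I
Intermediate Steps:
S(b, X) = 4 (S(b, X) = 0 + 4 = 4)
I = -1/20 (I = 1/(-20) = -1/20 ≈ -0.050000)
s(T, U) = -13 + T (s(T, U) = (-7 - 6) + T = -13 + T)
√(s(-16, I) + S(7, -7)) = √((-13 - 16) + 4) = √(-29 + 4) = √(-25) = 5*I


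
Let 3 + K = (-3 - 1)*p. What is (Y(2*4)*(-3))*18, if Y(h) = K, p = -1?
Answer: -54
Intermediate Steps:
K = 1 (K = -3 + (-3 - 1)*(-1) = -3 - 4*(-1) = -3 + 4 = 1)
Y(h) = 1
(Y(2*4)*(-3))*18 = (1*(-3))*18 = -3*18 = -54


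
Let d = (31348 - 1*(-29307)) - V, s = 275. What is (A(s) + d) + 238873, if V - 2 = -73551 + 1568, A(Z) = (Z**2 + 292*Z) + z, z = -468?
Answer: 526966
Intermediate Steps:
A(Z) = -468 + Z**2 + 292*Z (A(Z) = (Z**2 + 292*Z) - 468 = -468 + Z**2 + 292*Z)
V = -71981 (V = 2 + (-73551 + 1568) = 2 - 71983 = -71981)
d = 132636 (d = (31348 - 1*(-29307)) - 1*(-71981) = (31348 + 29307) + 71981 = 60655 + 71981 = 132636)
(A(s) + d) + 238873 = ((-468 + 275**2 + 292*275) + 132636) + 238873 = ((-468 + 75625 + 80300) + 132636) + 238873 = (155457 + 132636) + 238873 = 288093 + 238873 = 526966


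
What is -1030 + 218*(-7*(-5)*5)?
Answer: 37120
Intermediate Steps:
-1030 + 218*(-7*(-5)*5) = -1030 + 218*(35*5) = -1030 + 218*175 = -1030 + 38150 = 37120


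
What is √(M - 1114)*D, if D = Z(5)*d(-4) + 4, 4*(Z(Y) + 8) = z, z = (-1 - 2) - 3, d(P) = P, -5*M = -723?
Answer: 42*I*√24235/5 ≈ 1307.7*I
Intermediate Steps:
M = 723/5 (M = -⅕*(-723) = 723/5 ≈ 144.60)
z = -6 (z = -3 - 3 = -6)
Z(Y) = -19/2 (Z(Y) = -8 + (¼)*(-6) = -8 - 3/2 = -19/2)
D = 42 (D = -19/2*(-4) + 4 = 38 + 4 = 42)
√(M - 1114)*D = √(723/5 - 1114)*42 = √(-4847/5)*42 = (I*√24235/5)*42 = 42*I*√24235/5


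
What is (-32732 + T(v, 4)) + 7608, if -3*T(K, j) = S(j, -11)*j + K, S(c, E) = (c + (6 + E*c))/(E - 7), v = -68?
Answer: -677804/27 ≈ -25104.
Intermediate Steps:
S(c, E) = (6 + c + E*c)/(-7 + E)
T(K, j) = -K/3 - j*(-⅓ + 5*j/9)/3 (T(K, j) = -(((6 + j - 11*j)/(-7 - 11))*j + K)/3 = -(((6 - 10*j)/(-18))*j + K)/3 = -((-(6 - 10*j)/18)*j + K)/3 = -((-⅓ + 5*j/9)*j + K)/3 = -(j*(-⅓ + 5*j/9) + K)/3 = -(K + j*(-⅓ + 5*j/9))/3 = -K/3 - j*(-⅓ + 5*j/9)/3)
(-32732 + T(v, 4)) + 7608 = (-32732 + (-⅓*(-68) - 1/27*4*(-3 + 5*4))) + 7608 = (-32732 + (68/3 - 1/27*4*(-3 + 20))) + 7608 = (-32732 + (68/3 - 1/27*4*17)) + 7608 = (-32732 + (68/3 - 68/27)) + 7608 = (-32732 + 544/27) + 7608 = -883220/27 + 7608 = -677804/27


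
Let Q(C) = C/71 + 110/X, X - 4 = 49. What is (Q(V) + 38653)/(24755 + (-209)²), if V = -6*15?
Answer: 145454279/257524668 ≈ 0.56482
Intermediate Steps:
X = 53 (X = 4 + 49 = 53)
V = -90
Q(C) = 110/53 + C/71 (Q(C) = C/71 + 110/53 = 110/53 + C/71)
(Q(V) + 38653)/(24755 + (-209)²) = ((110/53 + (1/71)*(-90)) + 38653)/(24755 + (-209)²) = ((110/53 - 90/71) + 38653)/(24755 + 43681) = (3040/3763 + 38653)/68436 = (145454279/3763)*(1/68436) = 145454279/257524668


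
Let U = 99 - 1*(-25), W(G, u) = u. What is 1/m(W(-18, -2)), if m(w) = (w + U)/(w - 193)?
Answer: -195/122 ≈ -1.5984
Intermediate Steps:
U = 124 (U = 99 + 25 = 124)
m(w) = (124 + w)/(-193 + w) (m(w) = (w + 124)/(w - 193) = (124 + w)/(-193 + w))
1/m(W(-18, -2)) = 1/((124 - 2)/(-193 - 2)) = 1/(122/(-195)) = 1/(-1/195*122) = 1/(-122/195) = -195/122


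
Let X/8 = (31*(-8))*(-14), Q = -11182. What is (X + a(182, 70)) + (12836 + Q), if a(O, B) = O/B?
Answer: 147163/5 ≈ 29433.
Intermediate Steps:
X = 27776 (X = 8*((31*(-8))*(-14)) = 8*(-248*(-14)) = 8*3472 = 27776)
(X + a(182, 70)) + (12836 + Q) = (27776 + 182/70) + (12836 - 11182) = (27776 + 182*(1/70)) + 1654 = (27776 + 13/5) + 1654 = 138893/5 + 1654 = 147163/5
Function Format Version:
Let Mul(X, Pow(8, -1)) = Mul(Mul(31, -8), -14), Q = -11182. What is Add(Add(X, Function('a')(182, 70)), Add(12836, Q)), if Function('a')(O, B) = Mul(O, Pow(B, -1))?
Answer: Rational(147163, 5) ≈ 29433.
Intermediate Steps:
X = 27776 (X = Mul(8, Mul(Mul(31, -8), -14)) = Mul(8, Mul(-248, -14)) = Mul(8, 3472) = 27776)
Add(Add(X, Function('a')(182, 70)), Add(12836, Q)) = Add(Add(27776, Mul(182, Pow(70, -1))), Add(12836, -11182)) = Add(Add(27776, Mul(182, Rational(1, 70))), 1654) = Add(Add(27776, Rational(13, 5)), 1654) = Add(Rational(138893, 5), 1654) = Rational(147163, 5)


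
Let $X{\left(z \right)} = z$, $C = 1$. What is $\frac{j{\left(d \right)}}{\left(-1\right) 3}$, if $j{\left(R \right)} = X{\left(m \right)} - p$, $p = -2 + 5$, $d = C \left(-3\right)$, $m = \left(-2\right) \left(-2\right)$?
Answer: $- \frac{1}{3} \approx -0.33333$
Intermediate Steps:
$m = 4$
$d = -3$ ($d = 1 \left(-3\right) = -3$)
$p = 3$
$j{\left(R \right)} = 1$ ($j{\left(R \right)} = 4 - 3 = 1$)
$\frac{j{\left(d \right)}}{\left(-1\right) 3} = 1 \frac{1}{\left(-1\right) 3} = 1 \frac{1}{-3} = 1 \left(- \frac{1}{3}\right) = - \frac{1}{3}$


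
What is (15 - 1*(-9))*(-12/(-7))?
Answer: 288/7 ≈ 41.143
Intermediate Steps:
(15 - 1*(-9))*(-12/(-7)) = (15 + 9)*(-12*(-⅐)) = 24*(12/7) = 288/7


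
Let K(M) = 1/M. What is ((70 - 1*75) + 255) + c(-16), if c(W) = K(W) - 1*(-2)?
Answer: 4031/16 ≈ 251.94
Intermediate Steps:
c(W) = 2 + 1/W (c(W) = 1/W - 1*(-2) = 1/W + 2 = 2 + 1/W)
((70 - 1*75) + 255) + c(-16) = ((70 - 1*75) + 255) + (2 + 1/(-16)) = ((70 - 75) + 255) + (2 - 1/16) = (-5 + 255) + 31/16 = 250 + 31/16 = 4031/16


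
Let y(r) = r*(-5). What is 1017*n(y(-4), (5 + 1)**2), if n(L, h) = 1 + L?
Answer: 21357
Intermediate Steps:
y(r) = -5*r
1017*n(y(-4), (5 + 1)**2) = 1017*(1 - 5*(-4)) = 1017*(1 + 20) = 1017*21 = 21357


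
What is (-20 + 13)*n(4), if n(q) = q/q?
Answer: -7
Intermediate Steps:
n(q) = 1
(-20 + 13)*n(4) = (-20 + 13)*1 = -7*1 = -7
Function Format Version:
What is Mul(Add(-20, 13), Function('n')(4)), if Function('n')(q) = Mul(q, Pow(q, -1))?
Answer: -7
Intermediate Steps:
Function('n')(q) = 1
Mul(Add(-20, 13), Function('n')(4)) = Mul(Add(-20, 13), 1) = Mul(-7, 1) = -7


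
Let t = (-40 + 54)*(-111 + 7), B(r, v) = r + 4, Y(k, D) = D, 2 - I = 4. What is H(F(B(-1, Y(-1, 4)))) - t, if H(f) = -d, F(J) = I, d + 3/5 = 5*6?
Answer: 7133/5 ≈ 1426.6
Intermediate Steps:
I = -2 (I = 2 - 1*4 = 2 - 4 = -2)
d = 147/5 (d = -⅗ + 5*6 = -⅗ + 30 = 147/5 ≈ 29.400)
B(r, v) = 4 + r
F(J) = -2
t = -1456 (t = 14*(-104) = -1456)
H(f) = -147/5 (H(f) = -1*147/5 = -147/5)
H(F(B(-1, Y(-1, 4)))) - t = -147/5 - 1*(-1456) = -147/5 + 1456 = 7133/5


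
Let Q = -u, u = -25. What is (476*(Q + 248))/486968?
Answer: 32487/121742 ≈ 0.26685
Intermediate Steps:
Q = 25 (Q = -1*(-25) = 25)
(476*(Q + 248))/486968 = (476*(25 + 248))/486968 = (476*273)*(1/486968) = 129948*(1/486968) = 32487/121742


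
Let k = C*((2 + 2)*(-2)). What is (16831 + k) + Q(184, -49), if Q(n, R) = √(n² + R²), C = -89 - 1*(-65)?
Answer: 17023 + √36257 ≈ 17213.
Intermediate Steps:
C = -24 (C = -89 + 65 = -24)
Q(n, R) = √(R² + n²)
k = 192 (k = -24*(2 + 2)*(-2) = -96*(-2) = -24*(-8) = 192)
(16831 + k) + Q(184, -49) = (16831 + 192) + √((-49)² + 184²) = 17023 + √(2401 + 33856) = 17023 + √36257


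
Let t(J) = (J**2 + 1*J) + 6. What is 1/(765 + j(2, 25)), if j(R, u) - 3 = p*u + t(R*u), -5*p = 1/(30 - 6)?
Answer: 24/79771 ≈ 0.00030086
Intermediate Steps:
p = -1/120 (p = -1/(5*(30 - 6)) = -1/5/24 = -1/5*1/24 = -1/120 ≈ -0.0083333)
t(J) = 6 + J + J**2 (t(J) = (J**2 + J) + 6 = (J + J**2) + 6 = 6 + J + J**2)
j(R, u) = 9 - u/120 + R*u + R**2*u**2 (j(R, u) = 3 + (-u/120 + (6 + R*u + (R*u)**2)) = 3 + (-u/120 + (6 + R*u + R**2*u**2)) = 3 + (6 - u/120 + R*u + R**2*u**2) = 9 - u/120 + R*u + R**2*u**2)
1/(765 + j(2, 25)) = 1/(765 + (9 - 1/120*25 + 2*25 + 2**2*25**2)) = 1/(765 + (9 - 5/24 + 50 + 4*625)) = 1/(765 + (9 - 5/24 + 50 + 2500)) = 1/(765 + 61411/24) = 1/(79771/24) = 24/79771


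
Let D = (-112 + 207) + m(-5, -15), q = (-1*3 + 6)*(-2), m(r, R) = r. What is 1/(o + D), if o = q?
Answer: 1/84 ≈ 0.011905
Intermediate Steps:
q = -6 (q = (-3 + 6)*(-2) = 3*(-2) = -6)
o = -6
D = 90 (D = (-112 + 207) - 5 = 95 - 5 = 90)
1/(o + D) = 1/(-6 + 90) = 1/84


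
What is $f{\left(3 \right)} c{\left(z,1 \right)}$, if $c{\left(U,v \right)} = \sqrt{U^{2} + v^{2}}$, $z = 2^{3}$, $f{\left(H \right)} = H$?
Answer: $3 \sqrt{65} \approx 24.187$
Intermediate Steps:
$z = 8$
$f{\left(3 \right)} c{\left(z,1 \right)} = 3 \sqrt{8^{2} + 1^{2}} = 3 \sqrt{64 + 1} = 3 \sqrt{65}$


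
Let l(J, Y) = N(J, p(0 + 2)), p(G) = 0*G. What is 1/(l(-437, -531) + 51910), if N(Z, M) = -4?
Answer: 1/51906 ≈ 1.9266e-5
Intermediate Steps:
p(G) = 0
l(J, Y) = -4
1/(l(-437, -531) + 51910) = 1/(-4 + 51910) = 1/51906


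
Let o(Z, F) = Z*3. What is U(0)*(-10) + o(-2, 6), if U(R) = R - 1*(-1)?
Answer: -16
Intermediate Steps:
U(R) = 1 + R (U(R) = R + 1 = 1 + R)
o(Z, F) = 3*Z
U(0)*(-10) + o(-2, 6) = (1 + 0)*(-10) + 3*(-2) = 1*(-10) - 6 = -10 - 6 = -16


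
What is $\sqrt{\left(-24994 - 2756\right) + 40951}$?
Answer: $\sqrt{13201} \approx 114.9$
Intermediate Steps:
$\sqrt{\left(-24994 - 2756\right) + 40951} = \sqrt{-27750 + 40951} = \sqrt{13201}$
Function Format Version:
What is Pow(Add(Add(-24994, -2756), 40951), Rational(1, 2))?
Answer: Pow(13201, Rational(1, 2)) ≈ 114.90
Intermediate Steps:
Pow(Add(Add(-24994, -2756), 40951), Rational(1, 2)) = Pow(Add(-27750, 40951), Rational(1, 2)) = Pow(13201, Rational(1, 2))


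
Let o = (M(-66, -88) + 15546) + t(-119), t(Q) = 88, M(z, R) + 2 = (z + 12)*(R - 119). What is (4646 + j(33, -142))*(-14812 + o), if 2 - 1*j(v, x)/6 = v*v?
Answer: -22508248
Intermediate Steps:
M(z, R) = -2 + (-119 + R)*(12 + z) (M(z, R) = -2 + (z + 12)*(R - 119) = -2 + (12 + z)*(-119 + R) = -2 + (-119 + R)*(12 + z))
j(v, x) = 12 - 6*v² (j(v, x) = 12 - 6*v*v = 12 - 6*v²)
o = 26810 (o = ((-1430 - 119*(-66) + 12*(-88) - 88*(-66)) + 15546) + 88 = ((-1430 + 7854 - 1056 + 5808) + 15546) + 88 = (11176 + 15546) + 88 = 26722 + 88 = 26810)
(4646 + j(33, -142))*(-14812 + o) = (4646 + (12 - 6*33²))*(-14812 + 26810) = (4646 + (12 - 6*1089))*11998 = (4646 + (12 - 6534))*11998 = (4646 - 6522)*11998 = -1876*11998 = -22508248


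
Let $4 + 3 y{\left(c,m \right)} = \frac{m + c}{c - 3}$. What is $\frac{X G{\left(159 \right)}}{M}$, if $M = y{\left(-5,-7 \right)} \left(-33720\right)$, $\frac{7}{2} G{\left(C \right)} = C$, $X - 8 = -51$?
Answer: $- \frac{6837}{98350} \approx -0.069517$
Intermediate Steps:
$X = -43$ ($X = 8 - 51 = -43$)
$G{\left(C \right)} = \frac{2 C}{7}$
$y{\left(c,m \right)} = - \frac{4}{3} + \frac{c + m}{3 \left(-3 + c\right)}$ ($y{\left(c,m \right)} = - \frac{4}{3} + \frac{\left(m + c\right) \frac{1}{c - 3}}{3} = - \frac{4}{3} + \frac{\left(c + m\right) \frac{1}{-3 + c}}{3} = - \frac{4}{3} + \frac{\frac{1}{-3 + c} \left(c + m\right)}{3} = - \frac{4}{3} + \frac{c + m}{3 \left(-3 + c\right)}$)
$M = 28100$ ($M = \frac{4 - -5 + \frac{1}{3} \left(-7\right)}{-3 - 5} \left(-33720\right) = \frac{4 + 5 - \frac{7}{3}}{-8} \left(-33720\right) = \left(- \frac{1}{8}\right) \frac{20}{3} \left(-33720\right) = \left(- \frac{5}{6}\right) \left(-33720\right) = 28100$)
$\frac{X G{\left(159 \right)}}{M} = \frac{\left(-43\right) \frac{2}{7} \cdot 159}{28100} = \left(-43\right) \frac{318}{7} \cdot \frac{1}{28100} = \left(- \frac{13674}{7}\right) \frac{1}{28100} = - \frac{6837}{98350}$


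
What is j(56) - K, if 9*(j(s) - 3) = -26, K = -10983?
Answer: 98848/9 ≈ 10983.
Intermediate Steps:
j(s) = ⅑ (j(s) = 3 + (⅑)*(-26) = 3 - 26/9 = ⅑)
j(56) - K = ⅑ - 1*(-10983) = ⅑ + 10983 = 98848/9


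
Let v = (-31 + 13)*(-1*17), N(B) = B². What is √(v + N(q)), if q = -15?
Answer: 3*√59 ≈ 23.043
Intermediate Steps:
v = 306 (v = -18*(-17) = 306)
√(v + N(q)) = √(306 + (-15)²) = √(306 + 225) = √531 = 3*√59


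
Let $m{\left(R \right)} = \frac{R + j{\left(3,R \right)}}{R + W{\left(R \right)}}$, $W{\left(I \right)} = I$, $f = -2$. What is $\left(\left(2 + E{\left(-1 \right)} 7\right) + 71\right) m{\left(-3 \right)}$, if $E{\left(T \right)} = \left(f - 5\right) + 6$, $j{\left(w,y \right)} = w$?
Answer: $0$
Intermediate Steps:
$E{\left(T \right)} = -1$ ($E{\left(T \right)} = \left(-2 - 5\right) + 6 = -7 + 6 = -1$)
$m{\left(R \right)} = \frac{3 + R}{2 R}$ ($m{\left(R \right)} = \frac{R + 3}{R + R} = \frac{3 + R}{2 R}$)
$\left(\left(2 + E{\left(-1 \right)} 7\right) + 71\right) m{\left(-3 \right)} = \left(\left(2 - 7\right) + 71\right) \frac{3 - 3}{2 \left(-3\right)} = \left(\left(2 - 7\right) + 71\right) \frac{1}{2} \left(- \frac{1}{3}\right) 0 = \left(-5 + 71\right) 0 = 66 \cdot 0 = 0$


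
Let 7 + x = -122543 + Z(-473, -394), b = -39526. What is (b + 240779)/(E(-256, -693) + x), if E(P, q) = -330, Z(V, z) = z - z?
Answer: -201253/122880 ≈ -1.6378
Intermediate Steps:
Z(V, z) = 0
x = -122550 (x = -7 + (-122543 + 0) = -7 - 122543 = -122550)
(b + 240779)/(E(-256, -693) + x) = (-39526 + 240779)/(-330 - 122550) = 201253/(-122880) = 201253*(-1/122880) = -201253/122880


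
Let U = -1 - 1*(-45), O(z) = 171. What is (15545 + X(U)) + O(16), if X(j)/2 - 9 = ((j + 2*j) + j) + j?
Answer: 16174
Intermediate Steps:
U = 44 (U = -1 + 45 = 44)
X(j) = 18 + 10*j (X(j) = 18 + 2*(((j + 2*j) + j) + j) = 18 + 2*((3*j + j) + j) = 18 + 2*(4*j + j) = 18 + 2*(5*j) = 18 + 10*j)
(15545 + X(U)) + O(16) = (15545 + (18 + 10*44)) + 171 = (15545 + (18 + 440)) + 171 = (15545 + 458) + 171 = 16003 + 171 = 16174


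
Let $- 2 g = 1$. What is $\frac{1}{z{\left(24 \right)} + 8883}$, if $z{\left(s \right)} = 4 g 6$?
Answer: $\frac{1}{8871} \approx 0.00011273$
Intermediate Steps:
$g = - \frac{1}{2}$ ($g = \left(- \frac{1}{2}\right) 1 = - \frac{1}{2} \approx -0.5$)
$z{\left(s \right)} = -12$ ($z{\left(s \right)} = 4 \left(- \frac{1}{2}\right) 6 = \left(-2\right) 6 = -12$)
$\frac{1}{z{\left(24 \right)} + 8883} = \frac{1}{-12 + 8883} = \frac{1}{8871}$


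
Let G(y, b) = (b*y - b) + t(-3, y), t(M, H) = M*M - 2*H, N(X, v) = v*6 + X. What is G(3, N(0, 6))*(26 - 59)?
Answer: -2475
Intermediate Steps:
N(X, v) = X + 6*v (N(X, v) = 6*v + X = X + 6*v)
t(M, H) = M**2 - 2*H
G(y, b) = 9 - b - 2*y + b*y (G(y, b) = (b*y - b) + ((-3)**2 - 2*y) = (-b + b*y) + (9 - 2*y) = 9 - b - 2*y + b*y)
G(3, N(0, 6))*(26 - 59) = (9 - (0 + 6*6) - 2*3 + (0 + 6*6)*3)*(26 - 59) = (9 - (0 + 36) - 6 + (0 + 36)*3)*(-33) = (9 - 1*36 - 6 + 36*3)*(-33) = (9 - 36 - 6 + 108)*(-33) = 75*(-33) = -2475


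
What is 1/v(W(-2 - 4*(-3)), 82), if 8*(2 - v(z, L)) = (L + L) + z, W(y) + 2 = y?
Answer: -2/39 ≈ -0.051282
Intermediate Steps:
W(y) = -2 + y
v(z, L) = 2 - L/4 - z/8 (v(z, L) = 2 - ((L + L) + z)/8 = 2 - (2*L + z)/8 = 2 - (z + 2*L)/8 = 2 + (-L/4 - z/8) = 2 - L/4 - z/8)
1/v(W(-2 - 4*(-3)), 82) = 1/(2 - 1/4*82 - (-2 + (-2 - 4*(-3)))/8) = 1/(2 - 41/2 - (-2 + (-2 + 12))/8) = 1/(2 - 41/2 - (-2 + 10)/8) = 1/(2 - 41/2 - 1/8*8) = 1/(2 - 41/2 - 1) = 1/(-39/2) = -2/39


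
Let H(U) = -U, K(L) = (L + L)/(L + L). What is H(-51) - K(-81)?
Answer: 50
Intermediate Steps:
K(L) = 1 (K(L) = (2*L)/((2*L)) = (2*L)*(1/(2*L)) = 1)
H(-51) - K(-81) = -1*(-51) - 1*1 = 51 - 1 = 50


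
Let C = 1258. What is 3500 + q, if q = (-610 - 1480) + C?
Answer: 2668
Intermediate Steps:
q = -832 (q = (-610 - 1480) + 1258 = -2090 + 1258 = -832)
3500 + q = 3500 - 832 = 2668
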